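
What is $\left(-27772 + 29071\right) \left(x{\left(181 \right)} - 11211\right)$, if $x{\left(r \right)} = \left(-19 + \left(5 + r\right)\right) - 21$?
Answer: $-14373435$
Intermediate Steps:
$x{\left(r \right)} = -35 + r$ ($x{\left(r \right)} = \left(-14 + r\right) - 21 = -35 + r$)
$\left(-27772 + 29071\right) \left(x{\left(181 \right)} - 11211\right) = \left(-27772 + 29071\right) \left(\left(-35 + 181\right) - 11211\right) = 1299 \left(146 - 11211\right) = 1299 \left(-11065\right) = -14373435$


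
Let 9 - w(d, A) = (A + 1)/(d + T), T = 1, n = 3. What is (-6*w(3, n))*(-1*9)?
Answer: 432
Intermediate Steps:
w(d, A) = 9 - (1 + A)/(1 + d) (w(d, A) = 9 - (A + 1)/(d + 1) = 9 - (1 + A)/(1 + d))
(-6*w(3, n))*(-1*9) = (-6*(8 - 1*3 + 9*3)/(1 + 3))*(-1*9) = -6*(8 - 3 + 27)/4*(-9) = -3*32/2*(-9) = -6*8*(-9) = -48*(-9) = 432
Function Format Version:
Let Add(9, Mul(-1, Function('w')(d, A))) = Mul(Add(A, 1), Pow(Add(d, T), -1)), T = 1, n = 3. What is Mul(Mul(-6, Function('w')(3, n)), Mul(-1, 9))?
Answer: 432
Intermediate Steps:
Function('w')(d, A) = Add(9, Mul(-1, Pow(Add(1, d), -1), Add(1, A))) (Function('w')(d, A) = Add(9, Mul(-1, Mul(Add(A, 1), Pow(Add(d, 1), -1)))) = Add(9, Mul(-1, Mul(Add(1, A), Pow(Add(1, d), -1)))) = Add(9, Mul(-1, Mul(Pow(Add(1, d), -1), Add(1, A)))) = Add(9, Mul(-1, Pow(Add(1, d), -1), Add(1, A))))
Mul(Mul(-6, Function('w')(3, n)), Mul(-1, 9)) = Mul(Mul(-6, Mul(Pow(Add(1, 3), -1), Add(8, Mul(-1, 3), Mul(9, 3)))), Mul(-1, 9)) = Mul(Mul(-6, Mul(Pow(4, -1), Add(8, -3, 27))), -9) = Mul(Mul(-6, Mul(Rational(1, 4), 32)), -9) = Mul(Mul(-6, 8), -9) = Mul(-48, -9) = 432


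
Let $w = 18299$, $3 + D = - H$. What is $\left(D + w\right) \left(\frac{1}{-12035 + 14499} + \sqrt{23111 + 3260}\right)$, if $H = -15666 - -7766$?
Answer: $\frac{6549}{616} + 26196 \sqrt{26371} \approx 4.254 \cdot 10^{6}$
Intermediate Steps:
$H = -7900$ ($H = -15666 + 7766 = -7900$)
$D = 7897$ ($D = -3 - -7900 = -3 + 7900 = 7897$)
$\left(D + w\right) \left(\frac{1}{-12035 + 14499} + \sqrt{23111 + 3260}\right) = \left(7897 + 18299\right) \left(\frac{1}{-12035 + 14499} + \sqrt{23111 + 3260}\right) = 26196 \left(\frac{1}{2464} + \sqrt{26371}\right) = \frac{6549}{616} + 26196 \sqrt{26371}$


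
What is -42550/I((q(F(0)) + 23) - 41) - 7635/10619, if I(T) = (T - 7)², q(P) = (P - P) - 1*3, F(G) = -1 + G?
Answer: -32701735/594664 ≈ -54.992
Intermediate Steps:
q(P) = -3 (q(P) = 0 - 3 = -3)
I(T) = (-7 + T)²
-42550/I((q(F(0)) + 23) - 41) - 7635/10619 = -42550/(-7 + ((-3 + 23) - 41))² - 7635/10619 = -42550/(-7 + (20 - 41))² - 7635*1/10619 = -42550/(-7 - 21)² - 7635/10619 = -42550/((-28)²) - 7635/10619 = -42550/784 - 7635/10619 = -42550*1/784 - 7635/10619 = -21275/392 - 7635/10619 = -32701735/594664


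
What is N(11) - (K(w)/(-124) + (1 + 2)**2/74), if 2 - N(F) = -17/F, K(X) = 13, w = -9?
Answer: 178085/50468 ≈ 3.5287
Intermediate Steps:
N(F) = 2 + 17/F (N(F) = 2 - (-17)/F = 2 + 17/F)
N(11) - (K(w)/(-124) + (1 + 2)**2/74) = (2 + 17/11) - (13/(-124) + (1 + 2)**2/74) = (2 + 17*(1/11)) - (13*(-1/124) + 3**2*(1/74)) = (2 + 17/11) - (-13/124 + 9*(1/74)) = 39/11 - (-13/124 + 9/74) = 39/11 - 1*77/4588 = 39/11 - 77/4588 = 178085/50468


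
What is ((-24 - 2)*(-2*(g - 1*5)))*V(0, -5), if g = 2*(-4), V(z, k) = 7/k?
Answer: 4732/5 ≈ 946.40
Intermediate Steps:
g = -8
((-24 - 2)*(-2*(g - 1*5)))*V(0, -5) = ((-24 - 2)*(-2*(-8 - 1*5)))*(7/(-5)) = (-(-52)*(-8 - 5))*(7*(-⅕)) = -(-52)*(-13)*(-7/5) = -26*26*(-7/5) = -676*(-7/5) = 4732/5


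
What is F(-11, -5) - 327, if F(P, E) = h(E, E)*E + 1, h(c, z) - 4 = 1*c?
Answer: -321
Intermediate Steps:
h(c, z) = 4 + c (h(c, z) = 4 + 1*c = 4 + c)
F(P, E) = 1 + E*(4 + E) (F(P, E) = (4 + E)*E + 1 = E*(4 + E) + 1 = 1 + E*(4 + E))
F(-11, -5) - 327 = (1 - 5*(4 - 5)) - 327 = (1 - 5*(-1)) - 327 = (1 + 5) - 327 = 6 - 327 = -321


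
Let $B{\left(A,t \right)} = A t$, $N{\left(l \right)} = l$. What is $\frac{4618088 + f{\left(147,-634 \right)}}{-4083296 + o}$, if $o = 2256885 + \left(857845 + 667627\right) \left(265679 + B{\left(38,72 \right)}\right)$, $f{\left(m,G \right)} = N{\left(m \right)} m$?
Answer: $\frac{4639697}{409457740469} \approx 1.1331 \cdot 10^{-5}$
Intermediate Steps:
$f{\left(m,G \right)} = m^{2}$ ($f{\left(m,G \right)} = m m = m^{2}$)
$o = 409461823765$ ($o = 2256885 + \left(857845 + 667627\right) \left(265679 + 38 \cdot 72\right) = 2256885 + 1525472 \left(265679 + 2736\right) = 2256885 + 1525472 \cdot 268415 = 2256885 + 409459566880 = 409461823765$)
$\frac{4618088 + f{\left(147,-634 \right)}}{-4083296 + o} = \frac{4618088 + 147^{2}}{-4083296 + 409461823765} = \frac{4618088 + 21609}{409457740469} = 4639697 \cdot \frac{1}{409457740469} = \frac{4639697}{409457740469}$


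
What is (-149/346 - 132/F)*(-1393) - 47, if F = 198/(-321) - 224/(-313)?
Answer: 1065683656293/572630 ≈ 1.8610e+6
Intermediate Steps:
F = 3310/33491 (F = 198*(-1/321) - 224*(-1/313) = -66/107 + 224/313 = 3310/33491 ≈ 0.098832)
(-149/346 - 132/F)*(-1393) - 47 = (-149/346 - 132/3310/33491)*(-1393) - 47 = (-149*1/346 - 132*33491/3310)*(-1393) - 47 = (-149/346 - 2210406/1655)*(-1393) - 47 = -765047071/572630*(-1393) - 47 = 1065710569903/572630 - 47 = 1065683656293/572630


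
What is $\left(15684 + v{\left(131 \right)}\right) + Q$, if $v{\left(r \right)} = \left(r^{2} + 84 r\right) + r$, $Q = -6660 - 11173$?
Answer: $26147$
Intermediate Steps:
$Q = -17833$ ($Q = -6660 - 11173 = -17833$)
$v{\left(r \right)} = r^{2} + 85 r$
$\left(15684 + v{\left(131 \right)}\right) + Q = \left(15684 + 131 \left(85 + 131\right)\right) - 17833 = \left(15684 + 131 \cdot 216\right) - 17833 = \left(15684 + 28296\right) - 17833 = 43980 - 17833 = 26147$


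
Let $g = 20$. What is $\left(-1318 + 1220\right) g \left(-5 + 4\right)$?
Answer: $1960$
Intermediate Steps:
$\left(-1318 + 1220\right) g \left(-5 + 4\right) = \left(-1318 + 1220\right) 20 \left(-5 + 4\right) = - 98 \cdot 20 \left(-1\right) = \left(-98\right) \left(-20\right) = 1960$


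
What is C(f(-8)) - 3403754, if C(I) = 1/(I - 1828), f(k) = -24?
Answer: -6303752409/1852 ≈ -3.4038e+6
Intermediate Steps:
C(I) = 1/(-1828 + I)
C(f(-8)) - 3403754 = 1/(-1828 - 24) - 3403754 = 1/(-1852) - 3403754 = -1/1852 - 3403754 = -6303752409/1852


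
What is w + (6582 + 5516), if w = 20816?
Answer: 32914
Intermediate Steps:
w + (6582 + 5516) = 20816 + (6582 + 5516) = 20816 + 12098 = 32914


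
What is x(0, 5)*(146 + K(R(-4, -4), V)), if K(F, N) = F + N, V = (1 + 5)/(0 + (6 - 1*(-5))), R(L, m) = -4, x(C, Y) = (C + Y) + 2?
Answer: 10976/11 ≈ 997.82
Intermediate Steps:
x(C, Y) = 2 + C + Y
V = 6/11 (V = 6/(0 + (6 + 5)) = 6/(0 + 11) = 6/11 ≈ 0.54545)
x(0, 5)*(146 + K(R(-4, -4), V)) = (2 + 0 + 5)*(146 + (-4 + 6/11)) = 7*(146 - 38/11) = 7*(1568/11) = 10976/11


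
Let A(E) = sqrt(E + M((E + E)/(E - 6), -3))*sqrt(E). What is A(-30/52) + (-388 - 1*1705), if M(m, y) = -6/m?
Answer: -2093 - 3*sqrt(1507)/26 ≈ -2097.5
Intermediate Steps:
A(E) = sqrt(E)*sqrt(E - 3*(-6 + E)/E) (A(E) = sqrt(E - 6*(E - 6)/(E + E))*sqrt(E) = sqrt(E - 6*(-6 + E)/(2*E))*sqrt(E) = sqrt(E - 3*(-6 + E)/E)*sqrt(E) = sqrt(E)*sqrt(E - 3*(-6 + E)/E))
A(-30/52) + (-388 - 1*1705) = sqrt(-30/52)*sqrt(-3 - 30/52 + 18/((-30/52))) + (-388 - 1*1705) = sqrt(-30*1/52)*sqrt(-3 - 30*1/52 + 18/((-30*1/52))) + (-388 - 1705) = sqrt(-15/26)*sqrt(-3 - 15/26 + 18/(-15/26)) - 2093 = (I*sqrt(390)/26)*sqrt(-3 - 15/26 + 18*(-26/15)) - 2093 = (I*sqrt(390)/26)*sqrt(-3 - 15/26 - 156/5) - 2093 = (I*sqrt(390)/26)*sqrt(-4521/130) - 2093 = (I*sqrt(390)/26)*(I*sqrt(587730)/130) - 2093 = -3*sqrt(1507)/26 - 2093 = -2093 - 3*sqrt(1507)/26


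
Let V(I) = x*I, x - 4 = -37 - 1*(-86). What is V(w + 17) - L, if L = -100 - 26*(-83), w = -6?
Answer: -1475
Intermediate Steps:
x = 53 (x = 4 + (-37 - 1*(-86)) = 4 + (-37 + 86) = 4 + 49 = 53)
L = 2058 (L = -100 + 2158 = 2058)
V(I) = 53*I
V(w + 17) - L = 53*(-6 + 17) - 1*2058 = 53*11 - 2058 = 583 - 2058 = -1475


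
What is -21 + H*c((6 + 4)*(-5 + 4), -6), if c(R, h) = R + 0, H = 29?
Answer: -311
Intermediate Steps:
c(R, h) = R
-21 + H*c((6 + 4)*(-5 + 4), -6) = -21 + 29*((6 + 4)*(-5 + 4)) = -21 + 29*(10*(-1)) = -21 + 29*(-10) = -21 - 290 = -311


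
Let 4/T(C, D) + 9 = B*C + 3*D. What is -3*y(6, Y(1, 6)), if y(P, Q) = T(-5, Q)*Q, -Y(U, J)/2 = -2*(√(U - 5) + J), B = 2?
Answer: -17568/3385 + 1824*I/3385 ≈ -5.19 + 0.53885*I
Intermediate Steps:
T(C, D) = 4/(-9 + 2*C + 3*D) (T(C, D) = 4/(-9 + (2*C + 3*D)) = 4/(-9 + 2*C + 3*D))
Y(U, J) = 4*J + 4*√(-5 + U) (Y(U, J) = -(-4)*(√(U - 5) + J) = -(-4)*(√(-5 + U) + J) = -(-4)*(J + √(-5 + U)) = -2*(-2*J - 2*√(-5 + U)) = 4*J + 4*√(-5 + U))
y(P, Q) = 4*Q/(-19 + 3*Q) (y(P, Q) = (4/(-9 + 2*(-5) + 3*Q))*Q = (4/(-9 - 10 + 3*Q))*Q = (4/(-19 + 3*Q))*Q = 4*Q/(-19 + 3*Q))
-3*y(6, Y(1, 6)) = -12*(4*6 + 4*√(-5 + 1))/(-19 + 3*(4*6 + 4*√(-5 + 1))) = -12*(24 + 4*√(-4))/(-19 + 3*(24 + 4*√(-4))) = -12*(24 + 4*(2*I))/(-19 + 3*(24 + 4*(2*I))) = -12*(24 + 8*I)/(-19 + 3*(24 + 8*I)) = -12*(24 + 8*I)/(-19 + (72 + 24*I)) = -12*(24 + 8*I)/(53 + 24*I) = -12*(24 + 8*I)*(53 - 24*I)/3385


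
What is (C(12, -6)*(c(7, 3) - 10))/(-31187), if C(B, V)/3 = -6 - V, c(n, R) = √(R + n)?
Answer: 0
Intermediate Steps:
C(B, V) = -18 - 3*V (C(B, V) = 3*(-6 - V) = -18 - 3*V)
(C(12, -6)*(c(7, 3) - 10))/(-31187) = ((-18 - 3*(-6))*(√(3 + 7) - 10))/(-31187) = ((-18 + 18)*(√10 - 10))*(-1/31187) = (0*(-10 + √10))*(-1/31187) = 0*(-1/31187) = 0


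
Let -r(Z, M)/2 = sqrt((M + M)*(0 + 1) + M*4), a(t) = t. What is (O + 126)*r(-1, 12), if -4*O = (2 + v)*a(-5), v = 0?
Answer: -1542*sqrt(2) ≈ -2180.7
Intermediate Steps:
O = 5/2 (O = -(2 + 0)*(-5)/4 = -(-5)/2 = -1/4*(-10) = 5/2 ≈ 2.5000)
r(Z, M) = -2*sqrt(6)*sqrt(M) (r(Z, M) = -2*sqrt((M + M)*(0 + 1) + M*4) = -2*sqrt((2*M)*1 + 4*M) = -2*sqrt(2*M + 4*M) = -2*sqrt(6)*sqrt(M))
(O + 126)*r(-1, 12) = (5/2 + 126)*(-2*sqrt(6)*sqrt(12)) = 257*(-2*sqrt(6)*2*sqrt(3))/2 = 257*(-12*sqrt(2))/2 = -1542*sqrt(2)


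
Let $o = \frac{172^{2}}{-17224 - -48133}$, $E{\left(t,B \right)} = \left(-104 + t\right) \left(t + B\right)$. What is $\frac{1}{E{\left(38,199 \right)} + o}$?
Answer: $- \frac{30909}{483448994} \approx -6.3934 \cdot 10^{-5}$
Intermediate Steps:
$E{\left(t,B \right)} = \left(-104 + t\right) \left(B + t\right)$
$o = \frac{29584}{30909}$ ($o = \frac{29584}{-17224 + 48133} = \frac{29584}{30909} \approx 0.95713$)
$\frac{1}{E{\left(38,199 \right)} + o} = \frac{1}{\left(38^{2} - 20696 - 3952 + 199 \cdot 38\right) + \frac{29584}{30909}} = \frac{1}{\left(1444 - 20696 - 3952 + 7562\right) + \frac{29584}{30909}} = \frac{1}{-15642 + \frac{29584}{30909}} = \frac{1}{- \frac{483448994}{30909}} = - \frac{30909}{483448994}$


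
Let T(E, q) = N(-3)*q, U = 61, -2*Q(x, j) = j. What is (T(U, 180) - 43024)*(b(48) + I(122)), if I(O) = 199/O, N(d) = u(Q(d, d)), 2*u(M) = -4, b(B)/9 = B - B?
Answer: -4316708/61 ≈ -70766.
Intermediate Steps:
Q(x, j) = -j/2
b(B) = 0 (b(B) = 9*(B - B) = 9*0 = 0)
u(M) = -2 (u(M) = (1/2)*(-4) = -2)
N(d) = -2
T(E, q) = -2*q
(T(U, 180) - 43024)*(b(48) + I(122)) = (-2*180 - 43024)*(0 + 199/122) = (-360 - 43024)*(0 + 199*(1/122)) = -43384*(0 + 199/122) = -43384*199/122 = -4316708/61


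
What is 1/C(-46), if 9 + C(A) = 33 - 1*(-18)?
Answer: 1/42 ≈ 0.023810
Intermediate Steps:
C(A) = 42 (C(A) = -9 + (33 - 1*(-18)) = -9 + (33 + 18) = -9 + 51 = 42)
1/C(-46) = 1/42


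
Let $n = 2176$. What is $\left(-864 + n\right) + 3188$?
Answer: $4500$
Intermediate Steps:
$\left(-864 + n\right) + 3188 = \left(-864 + 2176\right) + 3188 = 1312 + 3188 = 4500$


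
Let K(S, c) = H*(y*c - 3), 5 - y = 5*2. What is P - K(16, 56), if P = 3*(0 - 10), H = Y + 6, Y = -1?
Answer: 1385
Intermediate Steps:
y = -5 (y = 5 - 5*2 = 5 - 1*10 = 5 - 10 = -5)
H = 5 (H = -1 + 6 = 5)
K(S, c) = -15 - 25*c (K(S, c) = 5*(-5*c - 3) = 5*(-3 - 5*c) = -15 - 25*c)
P = -30 (P = 3*(-10) = -30)
P - K(16, 56) = -30 - (-15 - 25*56) = -30 - (-15 - 1400) = -30 - 1*(-1415) = -30 + 1415 = 1385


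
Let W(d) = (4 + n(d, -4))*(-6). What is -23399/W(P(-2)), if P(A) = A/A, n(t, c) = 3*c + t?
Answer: -23399/42 ≈ -557.12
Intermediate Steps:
n(t, c) = t + 3*c
P(A) = 1
W(d) = 48 - 6*d (W(d) = (4 + (d + 3*(-4)))*(-6) = (4 + (d - 12))*(-6) = (4 + (-12 + d))*(-6) = (-8 + d)*(-6) = 48 - 6*d)
-23399/W(P(-2)) = -23399/(48 - 6*1) = -23399/(48 - 6) = -23399/42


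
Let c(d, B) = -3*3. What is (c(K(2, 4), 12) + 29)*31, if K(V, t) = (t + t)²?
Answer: 620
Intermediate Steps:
K(V, t) = 4*t² (K(V, t) = (2*t)² = 4*t²)
c(d, B) = -9
(c(K(2, 4), 12) + 29)*31 = (-9 + 29)*31 = 20*31 = 620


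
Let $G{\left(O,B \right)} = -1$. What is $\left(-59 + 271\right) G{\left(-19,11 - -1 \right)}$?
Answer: $-212$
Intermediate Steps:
$\left(-59 + 271\right) G{\left(-19,11 - -1 \right)} = \left(-59 + 271\right) \left(-1\right) = 212 \left(-1\right) = -212$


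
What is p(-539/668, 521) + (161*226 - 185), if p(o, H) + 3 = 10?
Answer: 36208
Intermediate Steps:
p(o, H) = 7 (p(o, H) = -3 + 10 = 7)
p(-539/668, 521) + (161*226 - 185) = 7 + (161*226 - 185) = 7 + (36386 - 185) = 7 + 36201 = 36208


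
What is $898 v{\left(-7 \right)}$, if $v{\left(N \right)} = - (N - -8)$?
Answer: $-898$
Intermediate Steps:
$v{\left(N \right)} = -8 - N$ ($v{\left(N \right)} = - (N + 8) = - (8 + N) = -8 - N$)
$898 v{\left(-7 \right)} = 898 \left(-8 - -7\right) = 898 \left(-8 + 7\right) = 898 \left(-1\right) = -898$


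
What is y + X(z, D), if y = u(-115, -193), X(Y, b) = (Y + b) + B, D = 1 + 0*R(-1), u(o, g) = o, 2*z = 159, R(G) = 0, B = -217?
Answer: -503/2 ≈ -251.50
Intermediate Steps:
z = 159/2 (z = (½)*159 = 159/2 ≈ 79.500)
D = 1 (D = 1 + 0*0 = 1 + 0 = 1)
X(Y, b) = -217 + Y + b (X(Y, b) = (Y + b) - 217 = -217 + Y + b)
y = -115
y + X(z, D) = -115 + (-217 + 159/2 + 1) = -115 - 273/2 = -503/2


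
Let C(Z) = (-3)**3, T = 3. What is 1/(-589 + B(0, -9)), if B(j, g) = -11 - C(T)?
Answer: -1/573 ≈ -0.0017452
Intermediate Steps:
C(Z) = -27
B(j, g) = 16 (B(j, g) = -11 - 1*(-27) = -11 + 27 = 16)
1/(-589 + B(0, -9)) = 1/(-589 + 16) = 1/(-573) = -1/573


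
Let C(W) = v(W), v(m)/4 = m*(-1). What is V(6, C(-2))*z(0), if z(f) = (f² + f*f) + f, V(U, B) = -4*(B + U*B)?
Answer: 0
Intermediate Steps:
v(m) = -4*m (v(m) = 4*(m*(-1)) = 4*(-m) = -4*m)
C(W) = -4*W
V(U, B) = -4*B - 4*B*U (V(U, B) = -4*(B + B*U) = -4*B - 4*B*U)
z(f) = f + 2*f² (z(f) = (f² + f²) + f = 2*f² + f = f + 2*f²)
V(6, C(-2))*z(0) = (-4*(-4*(-2))*(1 + 6))*(0*(1 + 2*0)) = (-4*8*7)*(0*(1 + 0)) = -0 = -224*0 = 0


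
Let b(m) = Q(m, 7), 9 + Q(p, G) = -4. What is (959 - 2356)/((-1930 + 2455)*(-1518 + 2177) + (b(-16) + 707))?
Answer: -1397/346669 ≈ -0.0040298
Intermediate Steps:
Q(p, G) = -13 (Q(p, G) = -9 - 4 = -13)
b(m) = -13
(959 - 2356)/((-1930 + 2455)*(-1518 + 2177) + (b(-16) + 707)) = (959 - 2356)/((-1930 + 2455)*(-1518 + 2177) + (-13 + 707)) = -1397/(525*659 + 694) = -1397/(345975 + 694) = -1397/346669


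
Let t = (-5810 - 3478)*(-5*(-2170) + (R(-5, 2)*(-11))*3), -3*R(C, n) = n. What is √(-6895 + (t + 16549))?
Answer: I*√100969482 ≈ 10048.0*I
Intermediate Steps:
R(C, n) = -n/3
t = -100979136 (t = (-5810 - 3478)*(-5*(-2170) + (-⅓*2*(-11))*3) = -9288*(10850 - ⅔*(-11)*3) = -9288*(10850 + (22/3)*3) = -9288*(10850 + 22) = -9288*10872 = -100979136)
√(-6895 + (t + 16549)) = √(-6895 + (-100979136 + 16549)) = √(-6895 - 100962587) = √(-100969482) = I*√100969482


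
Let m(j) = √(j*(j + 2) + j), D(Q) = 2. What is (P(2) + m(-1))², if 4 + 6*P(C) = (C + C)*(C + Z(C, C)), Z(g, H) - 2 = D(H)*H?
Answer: 178/9 + 28*I*√2/3 ≈ 19.778 + 13.199*I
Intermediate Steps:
Z(g, H) = 2 + 2*H
m(j) = √(j + j*(2 + j)) (m(j) = √(j*(2 + j) + j) = √(j + j*(2 + j)))
P(C) = -⅔ + C*(2 + 3*C)/3 (P(C) = -⅔ + ((C + C)*(C + (2 + 2*C)))/6 = -⅔ + ((2*C)*(2 + 3*C))/6 = -⅔ + (2*C*(2 + 3*C))/6 = -⅔ + C*(2 + 3*C)/3)
(P(2) + m(-1))² = ((-⅔ + 2² + (⅔)*2) + √(-(3 - 1)))² = ((-⅔ + 4 + 4/3) + √(-1*2))² = (14/3 + √(-2))² = (14/3 + I*√2)²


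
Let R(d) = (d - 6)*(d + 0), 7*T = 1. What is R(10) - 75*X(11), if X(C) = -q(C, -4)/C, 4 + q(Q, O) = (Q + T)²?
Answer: 463160/539 ≈ 859.29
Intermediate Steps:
T = ⅐ (T = (⅐)*1 = ⅐ ≈ 0.14286)
q(Q, O) = -4 + (⅐ + Q)² (q(Q, O) = -4 + (Q + ⅐)² = -4 + (⅐ + Q)²)
R(d) = d*(-6 + d) (R(d) = (-6 + d)*d = d*(-6 + d))
X(C) = -(-4 + (1 + 7*C)²/49)/C
R(10) - 75*X(11) = 10*(-6 + 10) - 75*(196 - (1 + 7*11)²)/(49*11) = 10*4 - 75*(196 - (1 + 77)²)/(49*11) = 40 - 75*(196 - 1*78²)/(49*11) = 40 - 75*(196 - 1*6084)/(49*11) = 40 - 75*(196 - 6084)/(49*11) = 40 - 75*(-5888)/(49*11) = 40 - 75*(-5888/539) = 40 + 441600/539 = 463160/539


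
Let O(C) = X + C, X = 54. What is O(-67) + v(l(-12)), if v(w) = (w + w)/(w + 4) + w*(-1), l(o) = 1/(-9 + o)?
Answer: -22618/1743 ≈ -12.976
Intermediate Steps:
O(C) = 54 + C
v(w) = -w + 2*w/(4 + w) (v(w) = (2*w)/(4 + w) - w = 2*w/(4 + w) - w = -w + 2*w/(4 + w))
O(-67) + v(l(-12)) = (54 - 67) - (2 + 1/(-9 - 12))/((-9 - 12)*(4 + 1/(-9 - 12))) = -13 - 1*(2 + 1/(-21))/(-21*(4 + 1/(-21))) = -13 - 1*(-1/21)*(2 - 1/21)/(4 - 1/21) = -13 - 1*(-1/21)*41/21/83/21 = -13 - 1*(-1/21)*21/83*41/21 = -13 + 41/1743 = -22618/1743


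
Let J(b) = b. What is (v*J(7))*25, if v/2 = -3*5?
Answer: -5250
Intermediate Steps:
v = -30 (v = 2*(-3*5) = 2*(-15) = -30)
(v*J(7))*25 = -30*7*25 = -210*25 = -5250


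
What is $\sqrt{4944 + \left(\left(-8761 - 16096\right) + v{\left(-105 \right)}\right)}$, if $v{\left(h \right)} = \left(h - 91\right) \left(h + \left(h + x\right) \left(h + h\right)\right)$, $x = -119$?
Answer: $i \sqrt{9219173} \approx 3036.3 i$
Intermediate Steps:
$v{\left(h \right)} = \left(-91 + h\right) \left(h + 2 h \left(-119 + h\right)\right)$ ($v{\left(h \right)} = \left(h - 91\right) \left(h + \left(h - 119\right) \left(h + h\right)\right) = \left(-91 + h\right) \left(h + \left(-119 + h\right) 2 h\right) = \left(-91 + h\right) \left(h + 2 h \left(-119 + h\right)\right)$)
$\sqrt{4944 + \left(\left(-8761 - 16096\right) + v{\left(-105 \right)}\right)} = \sqrt{4944 - \left(24857 + 105 \left(21567 - -43995 + 2 \left(-105\right)^{2}\right)\right)} = \sqrt{4944 - \left(24857 + 105 \left(21567 + 43995 + 2 \cdot 11025\right)\right)} = \sqrt{4944 - \left(24857 + 105 \left(21567 + 43995 + 22050\right)\right)} = \sqrt{4944 - 9224117} = \sqrt{-9219173} = i \sqrt{9219173}$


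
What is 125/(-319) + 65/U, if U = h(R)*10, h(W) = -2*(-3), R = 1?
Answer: 2647/3828 ≈ 0.69148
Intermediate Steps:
h(W) = 6
U = 60 (U = 6*10 = 60)
125/(-319) + 65/U = 125/(-319) + 65/60 = 125*(-1/319) + 65*(1/60) = -125/319 + 13/12 = 2647/3828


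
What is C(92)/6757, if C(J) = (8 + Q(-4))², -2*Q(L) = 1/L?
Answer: 4225/432448 ≈ 0.0097700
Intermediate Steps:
Q(L) = -1/(2*L)
C(J) = 4225/64 (C(J) = (8 - ½/(-4))² = (8 - ½*(-¼))² = (8 + ⅛)² = (65/8)² = 4225/64)
C(92)/6757 = (4225/64)/6757 = (4225/64)*(1/6757) = 4225/432448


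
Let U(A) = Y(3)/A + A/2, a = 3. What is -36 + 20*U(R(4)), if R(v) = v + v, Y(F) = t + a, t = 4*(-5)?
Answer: 3/2 ≈ 1.5000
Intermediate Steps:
t = -20
Y(F) = -17 (Y(F) = -20 + 3 = -17)
R(v) = 2*v
U(A) = A/2 - 17/A (U(A) = -17/A + A/2 = A/2 - 17/A)
-36 + 20*U(R(4)) = -36 + 20*((2*4)/2 - 17/(2*4)) = -36 + 20*((½)*8 - 17/8) = -36 + 20*(4 - 17*⅛) = -36 + 20*(4 - 17/8) = -36 + 20*(15/8) = -36 + 75/2 = 3/2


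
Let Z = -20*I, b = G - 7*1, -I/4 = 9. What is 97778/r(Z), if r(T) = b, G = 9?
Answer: 48889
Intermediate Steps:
I = -36 (I = -4*9 = -36)
b = 2 (b = 9 - 7*1 = 9 - 7 = 2)
Z = 720 (Z = -20*(-36) = 720)
r(T) = 2
97778/r(Z) = 97778/2 = 97778*(1/2) = 48889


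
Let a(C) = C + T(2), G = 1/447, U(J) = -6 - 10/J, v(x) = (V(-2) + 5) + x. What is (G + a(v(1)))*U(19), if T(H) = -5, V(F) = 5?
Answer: -332692/8493 ≈ -39.172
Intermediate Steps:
v(x) = 10 + x (v(x) = (5 + 5) + x = 10 + x)
U(J) = -6 - 10/J
G = 1/447 ≈ 0.0022371
a(C) = -5 + C (a(C) = C - 5 = -5 + C)
(G + a(v(1)))*U(19) = (1/447 + (-5 + (10 + 1)))*(-6 - 10/19) = (1/447 + (-5 + 11))*(-6 - 10*1/19) = (1/447 + 6)*(-6 - 10/19) = (2683/447)*(-124/19) = -332692/8493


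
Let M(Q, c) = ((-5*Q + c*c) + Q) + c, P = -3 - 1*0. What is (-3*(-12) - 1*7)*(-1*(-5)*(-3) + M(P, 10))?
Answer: 3103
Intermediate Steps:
P = -3 (P = -3 + 0 = -3)
M(Q, c) = c + c² - 4*Q (M(Q, c) = ((-5*Q + c²) + Q) + c = ((c² - 5*Q) + Q) + c = (c² - 4*Q) + c = c + c² - 4*Q)
(-3*(-12) - 1*7)*(-1*(-5)*(-3) + M(P, 10)) = (-3*(-12) - 1*7)*(-1*(-5)*(-3) + (10 + 10² - 4*(-3))) = (36 - 7)*(5*(-3) + (10 + 100 + 12)) = 29*(-15 + 122) = 29*107 = 3103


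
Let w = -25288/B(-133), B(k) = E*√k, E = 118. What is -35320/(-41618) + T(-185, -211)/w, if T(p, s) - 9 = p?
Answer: 17660/20809 + 2596*I*√133/3161 ≈ 0.84867 + 9.4712*I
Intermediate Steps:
B(k) = 118*√k
T(p, s) = 9 + p
w = 12644*I*√133/7847 (w = -25288*(-I*√133/15694) = -(-12644)*I*√133/7847 = 12644*I*√133/7847 ≈ 18.583*I)
-35320/(-41618) + T(-185, -211)/w = -35320/(-41618) + (9 - 185)/((12644*I*√133/7847)) = -35320*(-1/41618) - (-2596)*I*√133/3161 = 17660/20809 + 2596*I*√133/3161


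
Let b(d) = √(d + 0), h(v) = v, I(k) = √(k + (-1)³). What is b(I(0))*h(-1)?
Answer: -√I ≈ -0.70711 - 0.70711*I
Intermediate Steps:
I(k) = √(-1 + k) (I(k) = √(k - 1) = √(-1 + k))
b(d) = √d
b(I(0))*h(-1) = √(√(-1 + 0))*(-1) = √(√(-1))*(-1) = √I*(-1) = -√I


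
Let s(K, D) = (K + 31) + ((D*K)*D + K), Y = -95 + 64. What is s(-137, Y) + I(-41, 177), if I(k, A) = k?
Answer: -131941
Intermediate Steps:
Y = -31
s(K, D) = 31 + 2*K + K*D**2 (s(K, D) = (31 + K) + (K*D**2 + K) = (31 + K) + (K + K*D**2) = 31 + 2*K + K*D**2)
s(-137, Y) + I(-41, 177) = (31 + 2*(-137) - 137*(-31)**2) - 41 = (31 - 274 - 137*961) - 41 = (31 - 274 - 131657) - 41 = -131900 - 41 = -131941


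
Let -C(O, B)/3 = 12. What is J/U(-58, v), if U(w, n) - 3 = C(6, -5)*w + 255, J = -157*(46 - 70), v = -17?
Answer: 628/391 ≈ 1.6061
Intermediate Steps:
C(O, B) = -36 (C(O, B) = -3*12 = -36)
J = 3768 (J = -157*(-24) = 3768)
U(w, n) = 258 - 36*w (U(w, n) = 3 + (-36*w + 255) = 3 + (255 - 36*w) = 258 - 36*w)
J/U(-58, v) = 3768/(258 - 36*(-58)) = 3768/(258 + 2088) = 3768/2346 = 3768*(1/2346) = 628/391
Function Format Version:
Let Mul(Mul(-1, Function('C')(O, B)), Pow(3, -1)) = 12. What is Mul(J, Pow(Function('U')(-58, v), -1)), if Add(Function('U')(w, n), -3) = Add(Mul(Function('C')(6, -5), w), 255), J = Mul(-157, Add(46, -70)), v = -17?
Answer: Rational(628, 391) ≈ 1.6061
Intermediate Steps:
Function('C')(O, B) = -36 (Function('C')(O, B) = Mul(-3, 12) = -36)
J = 3768 (J = Mul(-157, -24) = 3768)
Function('U')(w, n) = Add(258, Mul(-36, w)) (Function('U')(w, n) = Add(3, Add(Mul(-36, w), 255)) = Add(3, Add(255, Mul(-36, w))) = Add(258, Mul(-36, w)))
Mul(J, Pow(Function('U')(-58, v), -1)) = Mul(3768, Pow(Add(258, Mul(-36, -58)), -1)) = Mul(3768, Pow(Add(258, 2088), -1)) = Mul(3768, Pow(2346, -1)) = Mul(3768, Rational(1, 2346)) = Rational(628, 391)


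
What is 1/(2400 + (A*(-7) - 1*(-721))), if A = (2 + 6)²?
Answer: 1/2673 ≈ 0.00037411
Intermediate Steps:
A = 64 (A = 8² = 64)
1/(2400 + (A*(-7) - 1*(-721))) = 1/(2400 + (64*(-7) - 1*(-721))) = 1/(2400 + (-448 + 721)) = 1/(2400 + 273) = 1/2673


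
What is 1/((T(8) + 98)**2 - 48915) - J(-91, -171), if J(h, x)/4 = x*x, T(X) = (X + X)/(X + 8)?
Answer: -4574929897/39114 ≈ -1.1696e+5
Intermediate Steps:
T(X) = 2*X/(8 + X) (T(X) = (2*X)/(8 + X) = 2*X/(8 + X))
J(h, x) = 4*x**2 (J(h, x) = 4*(x*x) = 4*x**2)
1/((T(8) + 98)**2 - 48915) - J(-91, -171) = 1/((2*8/(8 + 8) + 98)**2 - 48915) - 4*(-171)**2 = 1/((2*8/16 + 98)**2 - 48915) - 4*29241 = 1/((2*8*(1/16) + 98)**2 - 48915) - 1*116964 = 1/((1 + 98)**2 - 48915) - 116964 = 1/(99**2 - 48915) - 116964 = 1/(9801 - 48915) - 116964 = 1/(-39114) - 116964 = -1/39114 - 116964 = -4574929897/39114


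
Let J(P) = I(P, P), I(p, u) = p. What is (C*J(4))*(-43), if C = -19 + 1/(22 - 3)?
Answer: 61920/19 ≈ 3258.9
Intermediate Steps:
J(P) = P
C = -360/19 (C = -19 + 1/19 = -360/19 ≈ -18.947)
(C*J(4))*(-43) = -360/19*4*(-43) = -1440/19*(-43) = 61920/19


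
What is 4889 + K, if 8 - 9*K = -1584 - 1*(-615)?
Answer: 44978/9 ≈ 4997.6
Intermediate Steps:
K = 977/9 (K = 8/9 - (-1584 - 1*(-615))/9 = 8/9 - (-1584 + 615)/9 = 8/9 - 1/9*(-969) = 8/9 + 323/3 = 977/9 ≈ 108.56)
4889 + K = 4889 + 977/9 = 44978/9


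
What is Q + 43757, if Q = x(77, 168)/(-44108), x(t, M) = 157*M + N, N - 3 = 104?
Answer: 1930007273/44108 ≈ 43756.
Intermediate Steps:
N = 107 (N = 3 + 104 = 107)
x(t, M) = 107 + 157*M (x(t, M) = 157*M + 107 = 107 + 157*M)
Q = -26483/44108 (Q = (107 + 157*168)/(-44108) = (107 + 26376)*(-1/44108) = 26483*(-1/44108) = -26483/44108 ≈ -0.60041)
Q + 43757 = -26483/44108 + 43757 = 1930007273/44108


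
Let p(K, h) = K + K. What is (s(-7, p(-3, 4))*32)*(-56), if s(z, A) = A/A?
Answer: -1792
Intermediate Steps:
p(K, h) = 2*K
s(z, A) = 1
(s(-7, p(-3, 4))*32)*(-56) = (1*32)*(-56) = 32*(-56) = -1792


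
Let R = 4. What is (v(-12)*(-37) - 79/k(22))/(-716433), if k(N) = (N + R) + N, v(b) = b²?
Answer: 255823/34388784 ≈ 0.0074391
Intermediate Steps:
k(N) = 4 + 2*N (k(N) = (N + 4) + N = (4 + N) + N = 4 + 2*N)
(v(-12)*(-37) - 79/k(22))/(-716433) = ((-12)²*(-37) - 79/(4 + 2*22))/(-716433) = (144*(-37) - 79/(4 + 44))*(-1/716433) = (-5328 - 79/48)*(-1/716433) = -255823/48*(-1/716433) = 255823/34388784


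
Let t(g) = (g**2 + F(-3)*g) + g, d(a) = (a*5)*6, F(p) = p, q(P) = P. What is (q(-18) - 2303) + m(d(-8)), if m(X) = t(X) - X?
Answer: 55999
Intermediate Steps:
d(a) = 30*a (d(a) = (5*a)*6 = 30*a)
t(g) = g**2 - 2*g (t(g) = (g**2 - 3*g) + g = g**2 - 2*g)
m(X) = -X + X*(-2 + X) (m(X) = X*(-2 + X) - X = -X + X*(-2 + X))
(q(-18) - 2303) + m(d(-8)) = (-18 - 2303) + (30*(-8))*(-3 + 30*(-8)) = -2321 - 240*(-3 - 240) = -2321 - 240*(-243) = -2321 + 58320 = 55999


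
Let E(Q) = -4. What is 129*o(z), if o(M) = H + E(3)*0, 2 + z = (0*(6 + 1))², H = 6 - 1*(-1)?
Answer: 903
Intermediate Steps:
H = 7 (H = 6 + 1 = 7)
z = -2 (z = -2 + (0*(6 + 1))² = -2 + (0*7)² = -2 + 0² = -2 + 0 = -2)
o(M) = 7 (o(M) = 7 - 4*0 = 7 + 0 = 7)
129*o(z) = 129*7 = 903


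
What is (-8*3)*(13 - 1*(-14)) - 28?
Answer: -676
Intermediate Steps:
(-8*3)*(13 - 1*(-14)) - 28 = -24*(13 + 14) - 28 = -24*27 - 28 = -648 - 28 = -676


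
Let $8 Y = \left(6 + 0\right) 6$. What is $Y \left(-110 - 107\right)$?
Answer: $- \frac{1953}{2} \approx -976.5$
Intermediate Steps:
$Y = \frac{9}{2}$ ($Y = \frac{\left(6 + 0\right) 6}{8} = \frac{6 \cdot 6}{8} = \frac{1}{8} \cdot 36 = \frac{9}{2} \approx 4.5$)
$Y \left(-110 - 107\right) = \frac{9 \left(-110 - 107\right)}{2} = \frac{9}{2} \left(-217\right) = - \frac{1953}{2}$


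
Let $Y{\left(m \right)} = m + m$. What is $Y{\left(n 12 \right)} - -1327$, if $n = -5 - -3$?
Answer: $1279$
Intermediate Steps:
$n = -2$ ($n = -5 + 3 = -2$)
$Y{\left(m \right)} = 2 m$
$Y{\left(n 12 \right)} - -1327 = 2 \left(\left(-2\right) 12\right) - -1327 = 2 \left(-24\right) + 1327 = -48 + 1327 = 1279$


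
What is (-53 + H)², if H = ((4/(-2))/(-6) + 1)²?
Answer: 212521/81 ≈ 2623.7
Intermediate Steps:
H = 16/9 (H = ((4*(-½))*(-⅙) + 1)² = (-2*(-⅙) + 1)² = (⅓ + 1)² = (4/3)² = 16/9 ≈ 1.7778)
(-53 + H)² = (-53 + 16/9)² = (-461/9)² = 212521/81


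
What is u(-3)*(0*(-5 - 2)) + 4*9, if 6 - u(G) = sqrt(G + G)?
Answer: 36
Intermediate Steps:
u(G) = 6 - sqrt(2)*sqrt(G) (u(G) = 6 - sqrt(G + G) = 6 - sqrt(2*G) = 6 - sqrt(2)*sqrt(G))
u(-3)*(0*(-5 - 2)) + 4*9 = (6 - sqrt(2)*sqrt(-3))*(0*(-5 - 2)) + 4*9 = (6 - sqrt(2)*I*sqrt(3))*(0*(-7)) + 36 = (6 - I*sqrt(6))*0 + 36 = 0 + 36 = 36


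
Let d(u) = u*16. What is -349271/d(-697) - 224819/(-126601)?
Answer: 46725239359/1411854352 ≈ 33.095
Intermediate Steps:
d(u) = 16*u
-349271/d(-697) - 224819/(-126601) = -349271/(16*(-697)) - 224819/(-126601) = -349271/(-11152) - 224819*(-1/126601) = -349271*(-1/11152) + 224819/126601 = 349271/11152 + 224819/126601 = 46725239359/1411854352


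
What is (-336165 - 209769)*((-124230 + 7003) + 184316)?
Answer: -36626166126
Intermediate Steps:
(-336165 - 209769)*((-124230 + 7003) + 184316) = -545934*(-117227 + 184316) = -545934*67089 = -36626166126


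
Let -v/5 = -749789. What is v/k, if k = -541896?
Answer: -3748945/541896 ≈ -6.9182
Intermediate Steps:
v = 3748945 (v = -5*(-749789) = 3748945)
v/k = 3748945/(-541896) = 3748945*(-1/541896) = -3748945/541896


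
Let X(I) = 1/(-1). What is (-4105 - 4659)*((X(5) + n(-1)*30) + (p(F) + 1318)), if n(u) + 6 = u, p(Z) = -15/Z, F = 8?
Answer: -19370631/2 ≈ -9.6853e+6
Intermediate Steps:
n(u) = -6 + u
X(I) = -1
(-4105 - 4659)*((X(5) + n(-1)*30) + (p(F) + 1318)) = (-4105 - 4659)*((-1 + (-6 - 1)*30) + (-15/8 + 1318)) = -8764*((-1 - 7*30) + (-15*⅛ + 1318)) = -8764*((-1 - 210) + (-15/8 + 1318)) = -8764*(-211 + 10529/8) = -8764*8841/8 = -19370631/2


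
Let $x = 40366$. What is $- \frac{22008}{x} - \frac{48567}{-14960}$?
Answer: $\frac{815607921}{301937680} \approx 2.7012$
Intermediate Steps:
$- \frac{22008}{x} - \frac{48567}{-14960} = - \frac{22008}{40366} - \frac{48567}{-14960} = \left(-22008\right) \frac{1}{40366} - - \frac{48567}{14960} = - \frac{11004}{20183} + \frac{48567}{14960} = \frac{815607921}{301937680}$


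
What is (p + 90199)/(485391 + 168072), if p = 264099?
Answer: 354298/653463 ≈ 0.54218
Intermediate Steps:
(p + 90199)/(485391 + 168072) = (264099 + 90199)/(485391 + 168072) = 354298/653463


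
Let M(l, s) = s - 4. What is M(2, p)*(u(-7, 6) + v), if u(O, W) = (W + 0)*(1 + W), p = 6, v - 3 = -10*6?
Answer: -30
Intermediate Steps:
v = -57 (v = 3 - 10*6 = 3 - 60 = -57)
u(O, W) = W*(1 + W)
M(l, s) = -4 + s
M(2, p)*(u(-7, 6) + v) = (-4 + 6)*(6*(1 + 6) - 57) = 2*(6*7 - 57) = 2*(42 - 57) = 2*(-15) = -30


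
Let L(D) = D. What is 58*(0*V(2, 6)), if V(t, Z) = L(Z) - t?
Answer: 0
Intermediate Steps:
V(t, Z) = Z - t
58*(0*V(2, 6)) = 58*(0*(6 - 1*2)) = 58*(0*(6 - 2)) = 58*(0*4) = 58*0 = 0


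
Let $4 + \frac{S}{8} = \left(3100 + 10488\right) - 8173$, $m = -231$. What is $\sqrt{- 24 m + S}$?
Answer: $8 \sqrt{763} \approx 220.98$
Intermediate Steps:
$S = 43288$ ($S = -32 + 8 \left(\left(3100 + 10488\right) - 8173\right) = -32 + 8 \left(13588 - 8173\right) = -32 + 8 \cdot 5415 = -32 + 43320 = 43288$)
$\sqrt{- 24 m + S} = \sqrt{- 24 \left(-231\right) + 43288} = \sqrt{\left(-1\right) \left(-5544\right) + 43288} = \sqrt{5544 + 43288} = \sqrt{48832} = 8 \sqrt{763}$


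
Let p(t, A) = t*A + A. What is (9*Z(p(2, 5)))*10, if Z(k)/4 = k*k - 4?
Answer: 79560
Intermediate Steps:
p(t, A) = A + A*t (p(t, A) = A*t + A = A + A*t)
Z(k) = -16 + 4*k² (Z(k) = 4*(k*k - 4) = 4*(k² - 4) = 4*(-4 + k²) = -16 + 4*k²)
(9*Z(p(2, 5)))*10 = (9*(-16 + 4*(5*(1 + 2))²))*10 = (9*(-16 + 4*(5*3)²))*10 = (9*(-16 + 4*15²))*10 = (9*(-16 + 4*225))*10 = (9*(-16 + 900))*10 = (9*884)*10 = 7956*10 = 79560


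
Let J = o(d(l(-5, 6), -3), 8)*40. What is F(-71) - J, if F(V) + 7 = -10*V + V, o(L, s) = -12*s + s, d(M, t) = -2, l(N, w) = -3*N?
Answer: 4152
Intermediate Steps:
o(L, s) = -11*s
F(V) = -7 - 9*V (F(V) = -7 + (-10*V + V) = -7 - 9*V)
J = -3520 (J = -11*8*40 = -88*40 = -3520)
F(-71) - J = (-7 - 9*(-71)) - 1*(-3520) = (-7 + 639) + 3520 = 632 + 3520 = 4152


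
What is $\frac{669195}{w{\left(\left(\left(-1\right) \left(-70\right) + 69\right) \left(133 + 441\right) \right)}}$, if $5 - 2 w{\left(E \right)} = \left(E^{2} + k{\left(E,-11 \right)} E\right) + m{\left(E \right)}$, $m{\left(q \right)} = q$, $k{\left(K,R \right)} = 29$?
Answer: $- \frac{1338390}{6368199371} \approx -0.00021017$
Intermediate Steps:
$w{\left(E \right)} = \frac{5}{2} - 15 E - \frac{E^{2}}{2}$ ($w{\left(E \right)} = \frac{5}{2} - \frac{\left(E^{2} + 29 E\right) + E}{2} = \frac{5}{2} - \frac{E^{2} + 30 E}{2} = \frac{5}{2} - \left(\frac{E^{2}}{2} + 15 E\right) = \frac{5}{2} - 15 E - \frac{E^{2}}{2}$)
$\frac{669195}{w{\left(\left(\left(-1\right) \left(-70\right) + 69\right) \left(133 + 441\right) \right)}} = \frac{669195}{\frac{5}{2} - 15 \left(\left(-1\right) \left(-70\right) + 69\right) \left(133 + 441\right) - \frac{\left(\left(\left(-1\right) \left(-70\right) + 69\right) \left(133 + 441\right)\right)^{2}}{2}} = \frac{669195}{\frac{5}{2} - 15 \left(70 + 69\right) 574 - \frac{\left(\left(70 + 69\right) 574\right)^{2}}{2}} = \frac{669195}{\frac{5}{2} - 15 \cdot 139 \cdot 574 - \frac{\left(139 \cdot 574\right)^{2}}{2}} = \frac{669195}{\frac{5}{2} - 1196790 - \frac{79786^{2}}{2}} = \frac{669195}{\frac{5}{2} - 1196790 - 3182902898} = \frac{669195}{- \frac{6368199371}{2}} = 669195 \left(- \frac{2}{6368199371}\right) = - \frac{1338390}{6368199371}$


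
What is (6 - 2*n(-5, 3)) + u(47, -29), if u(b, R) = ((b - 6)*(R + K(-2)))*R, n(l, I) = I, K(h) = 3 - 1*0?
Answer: 30914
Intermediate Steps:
K(h) = 3 (K(h) = 3 + 0 = 3)
u(b, R) = R*(-6 + b)*(3 + R) (u(b, R) = ((b - 6)*(R + 3))*R = ((-6 + b)*(3 + R))*R = R*(-6 + b)*(3 + R))
(6 - 2*n(-5, 3)) + u(47, -29) = (6 - 2*3) - 29*(-18 - 6*(-29) + 3*47 - 29*47) = (6 - 6) - 29*(-18 + 174 + 141 - 1363) = 0 - 29*(-1066) = 0 + 30914 = 30914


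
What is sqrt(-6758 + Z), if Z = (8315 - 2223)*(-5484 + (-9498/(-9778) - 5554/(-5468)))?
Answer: 8*I*sqrt(23312290793202345523)/6683263 ≈ 5779.5*I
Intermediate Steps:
Z = -223197075725990/6683263 (Z = 6092*(-5484 + (-9498*(-1/9778) - 5554*(-1/5468))) = 6092*(-5484 + (4749/4889 + 2777/2734)) = 6092*(-5484 + 26560519/13366526) = 6092*(-73275468065/13366526) = -223197075725990/6683263 ≈ -3.3396e+7)
sqrt(-6758 + Z) = sqrt(-6758 - 223197075725990/6683263) = sqrt(-223242241217344/6683263) = 8*I*sqrt(23312290793202345523)/6683263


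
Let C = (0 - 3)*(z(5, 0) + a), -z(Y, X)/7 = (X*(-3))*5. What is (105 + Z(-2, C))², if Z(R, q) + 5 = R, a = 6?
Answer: 9604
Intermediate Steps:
z(Y, X) = 105*X (z(Y, X) = -7*X*(-3)*5 = -7*(-3*X)*5 = -(-105)*X = 105*X)
C = -18 (C = (0 - 3)*(105*0 + 6) = -3*(0 + 6) = -3*6 = -18)
Z(R, q) = -5 + R
(105 + Z(-2, C))² = (105 + (-5 - 2))² = (105 - 7)² = 98² = 9604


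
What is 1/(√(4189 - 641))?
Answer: √887/1774 ≈ 0.016788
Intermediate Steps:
1/(√(4189 - 641)) = 1/(√3548) = 1/(2*√887) = √887/1774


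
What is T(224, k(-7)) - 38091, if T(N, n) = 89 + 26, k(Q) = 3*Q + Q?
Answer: -37976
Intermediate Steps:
k(Q) = 4*Q
T(N, n) = 115
T(224, k(-7)) - 38091 = 115 - 38091 = -37976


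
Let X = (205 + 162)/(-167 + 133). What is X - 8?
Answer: -639/34 ≈ -18.794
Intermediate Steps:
X = -367/34 (X = 367/(-34) = 367*(-1/34) = -367/34 ≈ -10.794)
X - 8 = -367/34 - 8 = -639/34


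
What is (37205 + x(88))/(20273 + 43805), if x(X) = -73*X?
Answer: 30781/64078 ≈ 0.48037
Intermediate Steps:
(37205 + x(88))/(20273 + 43805) = (37205 - 73*88)/(20273 + 43805) = (37205 - 6424)/64078 = 30781*(1/64078) = 30781/64078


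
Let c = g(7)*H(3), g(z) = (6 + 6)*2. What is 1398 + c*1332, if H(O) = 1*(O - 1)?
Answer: 65334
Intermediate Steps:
H(O) = -1 + O (H(O) = 1*(-1 + O) = -1 + O)
g(z) = 24 (g(z) = 12*2 = 24)
c = 48 (c = 24*(-1 + 3) = 24*2 = 48)
1398 + c*1332 = 1398 + 48*1332 = 1398 + 63936 = 65334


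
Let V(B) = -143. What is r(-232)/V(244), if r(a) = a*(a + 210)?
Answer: -464/13 ≈ -35.692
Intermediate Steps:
r(a) = a*(210 + a)
r(-232)/V(244) = -232*(210 - 232)/(-143) = -232*(-22)*(-1/143) = 5104*(-1/143) = -464/13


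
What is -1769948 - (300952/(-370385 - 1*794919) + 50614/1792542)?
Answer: -231072916317505796/130553522673 ≈ -1.7699e+6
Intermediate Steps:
-1769948 - (300952/(-370385 - 1*794919) + 50614/1792542) = -1769948 - (300952/(-370385 - 794919) + 50614*(1/1792542)) = -1769948 - (300952/(-1165304) + 25307/896271) = -1769948 - (300952*(-1/1165304) + 25307/896271) = -1769948 - (-37619/145663 + 25307/896271) = -1769948 - 1*(-30030525208/130553522673) = -1769948 + 30030525208/130553522673 = -231072916317505796/130553522673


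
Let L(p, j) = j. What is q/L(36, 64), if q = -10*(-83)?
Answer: 415/32 ≈ 12.969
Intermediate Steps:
q = 830
q/L(36, 64) = 830/64 = 830*(1/64) = 415/32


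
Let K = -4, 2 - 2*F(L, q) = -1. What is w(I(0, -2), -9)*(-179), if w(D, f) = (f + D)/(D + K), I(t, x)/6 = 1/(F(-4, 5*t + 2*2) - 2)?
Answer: -3759/16 ≈ -234.94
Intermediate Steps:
F(L, q) = 3/2 (F(L, q) = 1 - ½*(-1) = 1 + ½ = 3/2)
I(t, x) = -12 (I(t, x) = 6/(3/2 - 2) = 6/(-½) = 6*(-2) = -12)
w(D, f) = (D + f)/(-4 + D) (w(D, f) = (f + D)/(D - 4) = (D + f)/(-4 + D))
w(I(0, -2), -9)*(-179) = ((-12 - 9)/(-4 - 12))*(-179) = (-21/(-16))*(-179) = -1/16*(-21)*(-179) = (21/16)*(-179) = -3759/16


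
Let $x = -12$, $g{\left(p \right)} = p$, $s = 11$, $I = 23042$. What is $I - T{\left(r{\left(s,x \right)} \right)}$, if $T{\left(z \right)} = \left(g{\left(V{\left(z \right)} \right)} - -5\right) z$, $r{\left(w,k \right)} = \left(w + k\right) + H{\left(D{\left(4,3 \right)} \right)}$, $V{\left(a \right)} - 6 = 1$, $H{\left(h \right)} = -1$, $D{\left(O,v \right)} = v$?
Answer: $23066$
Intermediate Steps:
$V{\left(a \right)} = 7$ ($V{\left(a \right)} = 6 + 1 = 7$)
$r{\left(w,k \right)} = -1 + k + w$ ($r{\left(w,k \right)} = \left(w + k\right) - 1 = \left(k + w\right) - 1 = -1 + k + w$)
$T{\left(z \right)} = 12 z$ ($T{\left(z \right)} = \left(7 - -5\right) z = \left(7 + 5\right) z = 12 z$)
$I - T{\left(r{\left(s,x \right)} \right)} = 23042 - 12 \left(-1 - 12 + 11\right) = 23042 - 12 \left(-2\right) = 23042 - -24 = 23042 + 24 = 23066$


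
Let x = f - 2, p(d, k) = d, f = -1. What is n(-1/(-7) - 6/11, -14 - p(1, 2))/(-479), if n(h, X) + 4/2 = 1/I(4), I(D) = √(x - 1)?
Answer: 2/479 + I/958 ≈ 0.0041754 + 0.0010438*I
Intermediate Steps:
x = -3 (x = -1 - 2 = -3)
I(D) = 2*I (I(D) = √(-3 - 1) = √(-4) = 2*I)
n(h, X) = -2 - I/2 (n(h, X) = -2 + 1/(2*I) = -2 - I/2)
n(-1/(-7) - 6/11, -14 - p(1, 2))/(-479) = (-2 - I/2)/(-479) = (-2 - I/2)*(-1/479) = 2/479 + I/958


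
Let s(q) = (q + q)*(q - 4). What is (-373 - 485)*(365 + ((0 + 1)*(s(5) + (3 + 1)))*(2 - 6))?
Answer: -265122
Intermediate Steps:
s(q) = 2*q*(-4 + q) (s(q) = (2*q)*(-4 + q) = 2*q*(-4 + q))
(-373 - 485)*(365 + ((0 + 1)*(s(5) + (3 + 1)))*(2 - 6)) = (-373 - 485)*(365 + ((0 + 1)*(2*5*(-4 + 5) + (3 + 1)))*(2 - 6)) = -858*(365 + (1*(2*5*1 + 4))*(-4)) = -858*(365 + (1*(10 + 4))*(-4)) = -858*(365 + (1*14)*(-4)) = -858*(365 + 14*(-4)) = -858*(365 - 56) = -858*309 = -265122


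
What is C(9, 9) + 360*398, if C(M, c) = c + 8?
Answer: 143297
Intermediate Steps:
C(M, c) = 8 + c
C(9, 9) + 360*398 = (8 + 9) + 360*398 = 17 + 143280 = 143297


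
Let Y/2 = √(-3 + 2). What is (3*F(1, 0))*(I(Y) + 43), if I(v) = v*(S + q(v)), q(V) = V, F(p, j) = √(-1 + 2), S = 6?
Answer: 117 + 36*I ≈ 117.0 + 36.0*I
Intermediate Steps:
F(p, j) = 1 (F(p, j) = √1 = 1)
Y = 2*I (Y = 2*√(-3 + 2) = 2*√(-1) = 2*I ≈ 2.0*I)
I(v) = v*(6 + v)
(3*F(1, 0))*(I(Y) + 43) = (3*1)*((2*I)*(6 + 2*I) + 43) = 3*(2*I*(6 + 2*I) + 43) = 3*(43 + 2*I*(6 + 2*I)) = 129 + 6*I*(6 + 2*I)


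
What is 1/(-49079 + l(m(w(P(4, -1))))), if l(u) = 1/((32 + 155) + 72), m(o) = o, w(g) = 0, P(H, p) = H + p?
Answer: -259/12711460 ≈ -2.0375e-5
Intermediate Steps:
l(u) = 1/259 (l(u) = 1/(187 + 72) = 1/259)
1/(-49079 + l(m(w(P(4, -1))))) = 1/(-49079 + 1/259) = 1/(-12711460/259) = -259/12711460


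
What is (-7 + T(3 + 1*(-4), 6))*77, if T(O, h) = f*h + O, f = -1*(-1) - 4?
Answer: -2002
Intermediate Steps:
f = -3 (f = 1 - 4 = -3)
T(O, h) = O - 3*h (T(O, h) = -3*h + O = O - 3*h)
(-7 + T(3 + 1*(-4), 6))*77 = (-7 + ((3 + 1*(-4)) - 3*6))*77 = (-7 + ((3 - 4) - 18))*77 = (-7 + (-1 - 18))*77 = (-7 - 19)*77 = -26*77 = -2002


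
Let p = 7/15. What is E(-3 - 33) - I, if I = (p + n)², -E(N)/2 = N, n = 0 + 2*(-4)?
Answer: 3431/225 ≈ 15.249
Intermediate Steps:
n = -8 (n = 0 - 8 = -8)
E(N) = -2*N
p = 7/15 (p = 7*(1/15) = 7/15 ≈ 0.46667)
I = 12769/225 (I = (7/15 - 8)² = (-113/15)² = 12769/225 ≈ 56.751)
E(-3 - 33) - I = -2*(-3 - 33) - 1*12769/225 = -2*(-36) - 12769/225 = 72 - 12769/225 = 3431/225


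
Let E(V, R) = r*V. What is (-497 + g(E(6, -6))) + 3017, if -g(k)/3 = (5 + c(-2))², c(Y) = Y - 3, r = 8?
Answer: 2520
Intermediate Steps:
E(V, R) = 8*V
c(Y) = -3 + Y
g(k) = 0 (g(k) = -3*(5 + (-3 - 2))² = -3*(5 - 5)² = -3*0² = -3*0 = 0)
(-497 + g(E(6, -6))) + 3017 = (-497 + 0) + 3017 = -497 + 3017 = 2520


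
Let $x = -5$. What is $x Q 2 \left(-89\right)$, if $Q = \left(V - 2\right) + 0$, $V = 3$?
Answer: $890$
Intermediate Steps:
$Q = 1$ ($Q = \left(3 - 2\right) + 0 = 1 + 0 = 1$)
$x Q 2 \left(-89\right) = \left(-5\right) 1 \cdot 2 \left(-89\right) = \left(-5\right) 2 \left(-89\right) = \left(-10\right) \left(-89\right) = 890$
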